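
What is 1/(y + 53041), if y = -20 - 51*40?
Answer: 1/50981 ≈ 1.9615e-5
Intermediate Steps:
y = -2060 (y = -20 - 2040 = -2060)
1/(y + 53041) = 1/(-2060 + 53041) = 1/50981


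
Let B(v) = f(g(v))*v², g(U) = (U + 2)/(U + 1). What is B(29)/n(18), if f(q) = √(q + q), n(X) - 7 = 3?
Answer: 841*√465/150 ≈ 120.90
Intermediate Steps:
n(X) = 10 (n(X) = 7 + 3 = 10)
g(U) = (2 + U)/(1 + U)
f(q) = √2*√q (f(q) = √(2*q) = √2*√q)
B(v) = √2*v²*√((2 + v)/(1 + v)) (B(v) = (√2*√((2 + v)/(1 + v)))*v² = √2*v²*√((2 + v)/(1 + v)))
B(29)/n(18) = (√2*29²*√((2 + 29)/(1 + 29)))/10 = (√2*841*√(31/30))*(⅒) = (√2*841*(√930/30))*(⅒) = (841*√465/15)*(⅒) = 841*√465/150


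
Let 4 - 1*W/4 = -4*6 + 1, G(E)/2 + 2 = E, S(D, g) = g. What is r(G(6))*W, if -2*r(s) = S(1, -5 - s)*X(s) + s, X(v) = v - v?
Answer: -432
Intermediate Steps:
X(v) = 0
G(E) = -4 + 2*E
r(s) = -s/2 (r(s) = -((-5 - s)*0 + s)/2 = -(0 + s)/2 = -s/2)
W = 108 (W = 16 - 4*(-4*6 + 1) = 16 - 4*(-24 + 1) = 16 - 4*(-23) = 16 + 92 = 108)
r(G(6))*W = -(-4 + 2*6)/2*108 = -(-4 + 12)/2*108 = -½*8*108 = -4*108 = -432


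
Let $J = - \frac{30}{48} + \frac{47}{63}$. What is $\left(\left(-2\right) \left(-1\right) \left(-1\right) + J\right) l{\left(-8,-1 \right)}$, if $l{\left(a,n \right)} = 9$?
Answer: $- \frac{947}{56} \approx -16.911$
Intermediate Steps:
$J = \frac{61}{504}$ ($J = \left(-30\right) \frac{1}{48} + 47 \cdot \frac{1}{63} = - \frac{5}{8} + \frac{47}{63} = \frac{61}{504} \approx 0.12103$)
$\left(\left(-2\right) \left(-1\right) \left(-1\right) + J\right) l{\left(-8,-1 \right)} = \left(\left(-2\right) \left(-1\right) \left(-1\right) + \frac{61}{504}\right) 9 = \left(2 \left(-1\right) + \frac{61}{504}\right) 9 = \left(-2 + \frac{61}{504}\right) 9 = \left(- \frac{947}{504}\right) 9 = - \frac{947}{56}$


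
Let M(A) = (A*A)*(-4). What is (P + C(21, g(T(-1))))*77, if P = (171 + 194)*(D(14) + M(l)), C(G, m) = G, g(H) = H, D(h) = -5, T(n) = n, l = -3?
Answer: -1150688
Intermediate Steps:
M(A) = -4*A² (M(A) = A²*(-4) = -4*A²)
P = -14965 (P = (171 + 194)*(-5 - 4*(-3)²) = 365*(-5 - 4*9) = 365*(-5 - 36) = 365*(-41) = -14965)
(P + C(21, g(T(-1))))*77 = (-14965 + 21)*77 = -14944*77 = -1150688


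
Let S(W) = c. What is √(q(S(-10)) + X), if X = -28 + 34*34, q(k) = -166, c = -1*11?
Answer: √962 ≈ 31.016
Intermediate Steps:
c = -11
S(W) = -11
X = 1128 (X = -28 + 1156 = 1128)
√(q(S(-10)) + X) = √(-166 + 1128) = √962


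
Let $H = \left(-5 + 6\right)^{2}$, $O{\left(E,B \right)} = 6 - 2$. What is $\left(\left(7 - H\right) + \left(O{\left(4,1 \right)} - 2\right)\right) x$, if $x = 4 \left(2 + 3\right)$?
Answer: $160$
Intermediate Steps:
$O{\left(E,B \right)} = 4$
$H = 1$ ($H = 1^{2} = 1$)
$x = 20$ ($x = 4 \cdot 5 = 20$)
$\left(\left(7 - H\right) + \left(O{\left(4,1 \right)} - 2\right)\right) x = \left(\left(7 - 1\right) + \left(4 - 2\right)\right) 20 = \left(\left(7 - 1\right) + 2\right) 20 = \left(6 + 2\right) 20 = 8 \cdot 20 = 160$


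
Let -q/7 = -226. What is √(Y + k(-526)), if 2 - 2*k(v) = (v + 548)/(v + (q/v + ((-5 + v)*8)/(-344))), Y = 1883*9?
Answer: √578595452533830434/5842894 ≈ 130.18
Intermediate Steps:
q = 1582 (q = -7*(-226) = 1582)
Y = 16947
k(v) = 1 - (548 + v)/(2*(5/43 + 1582/v + 42*v/43)) (k(v) = 1 - (v + 548)/(2*(v + (1582/v + ((-5 + v)*8)/(-344)))) = 1 - (548 + v)/(2*(v + (1582/v + (-40 + 8*v)*(-1/344)))) = 1 - (548 + v)/(2*(v + (1582/v + (5/43 - v/43)))) = 1 - (548 + v)/(2*(v + (5/43 + 1582/v - v/43))) = 1 - (548 + v)/(2*(5/43 + 1582/v + 42*v/43)))
√(Y + k(-526)) = √(16947 + (136052 - 23554*(-526) + 41*(-526)²)/(2*(68026 + 5*(-526) + 42*(-526)²))) = √(16947 + (136052 + 12389404 + 41*276676)/(2*(68026 - 2630 + 42*276676))) = √(16947 + (136052 + 12389404 + 11343716)/(2*(68026 - 2630 + 11620392))) = √(16947 + (½)*23869172/11685788) = √(16947 + (½)*(1/11685788)*23869172) = √(16947 + 5967293/5842894) = √(99025491911/5842894) = √578595452533830434/5842894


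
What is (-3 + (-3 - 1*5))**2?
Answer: 121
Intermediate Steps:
(-3 + (-3 - 1*5))**2 = (-3 + (-3 - 5))**2 = (-3 - 8)**2 = (-11)**2 = 121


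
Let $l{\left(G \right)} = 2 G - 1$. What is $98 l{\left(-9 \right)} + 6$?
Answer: $-1856$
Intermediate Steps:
$l{\left(G \right)} = -1 + 2 G$
$98 l{\left(-9 \right)} + 6 = 98 \left(-1 + 2 \left(-9\right)\right) + 6 = 98 \left(-1 - 18\right) + 6 = 98 \left(-19\right) + 6 = -1862 + 6 = -1856$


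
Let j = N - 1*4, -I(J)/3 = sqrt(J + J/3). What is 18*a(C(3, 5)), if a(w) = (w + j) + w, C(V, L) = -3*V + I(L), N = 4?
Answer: -324 - 72*sqrt(15) ≈ -602.85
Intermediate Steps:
I(J) = -2*sqrt(3)*sqrt(J) (I(J) = -3*sqrt(J + J/3) = -3*2*sqrt(3)*sqrt(J)/3 = -2*sqrt(3)*sqrt(J))
j = 0 (j = 4 - 1*4 = 4 - 4 = 0)
C(V, L) = -3*V - 2*sqrt(3)*sqrt(L)
a(w) = 2*w (a(w) = (w + 0) + w = w + w = 2*w)
18*a(C(3, 5)) = 18*(2*(-3*3 - 2*sqrt(3)*sqrt(5))) = 18*(2*(-9 - 2*sqrt(15))) = 18*(-18 - 4*sqrt(15)) = -324 - 72*sqrt(15)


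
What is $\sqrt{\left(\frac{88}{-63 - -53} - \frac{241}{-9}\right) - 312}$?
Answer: $\frac{i \sqrt{66155}}{15} \approx 17.147 i$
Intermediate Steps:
$\sqrt{\left(\frac{88}{-63 - -53} - \frac{241}{-9}\right) - 312} = \sqrt{\left(\frac{88}{-63 + 53} - - \frac{241}{9}\right) - 312} = \sqrt{\left(\frac{88}{-10} + \frac{241}{9}\right) - 312} = \sqrt{\left(88 \left(- \frac{1}{10}\right) + \frac{241}{9}\right) - 312} = \sqrt{\left(- \frac{44}{5} + \frac{241}{9}\right) - 312} = \sqrt{\frac{809}{45} - 312} = \sqrt{- \frac{13231}{45}} = \frac{i \sqrt{66155}}{15}$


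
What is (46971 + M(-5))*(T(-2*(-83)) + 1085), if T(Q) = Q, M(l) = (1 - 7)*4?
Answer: 58730697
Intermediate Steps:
M(l) = -24 (M(l) = -6*4 = -24)
(46971 + M(-5))*(T(-2*(-83)) + 1085) = (46971 - 24)*(-2*(-83) + 1085) = 46947*(166 + 1085) = 46947*1251 = 58730697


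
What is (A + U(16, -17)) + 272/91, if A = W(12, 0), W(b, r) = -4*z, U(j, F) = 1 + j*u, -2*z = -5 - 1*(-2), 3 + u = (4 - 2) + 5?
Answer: 5641/91 ≈ 61.989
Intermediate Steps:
u = 4 (u = -3 + ((4 - 2) + 5) = -3 + (2 + 5) = -3 + 7 = 4)
z = 3/2 (z = -(-5 - 1*(-2))/2 = -(-5 + 2)/2 = -1/2*(-3) = 3/2 ≈ 1.5000)
U(j, F) = 1 + 4*j (U(j, F) = 1 + j*4 = 1 + 4*j)
W(b, r) = -6 (W(b, r) = -4*3/2 = -6)
A = -6
(A + U(16, -17)) + 272/91 = (-6 + (1 + 4*16)) + 272/91 = (-6 + (1 + 64)) + 272*(1/91) = (-6 + 65) + 272/91 = 59 + 272/91 = 5641/91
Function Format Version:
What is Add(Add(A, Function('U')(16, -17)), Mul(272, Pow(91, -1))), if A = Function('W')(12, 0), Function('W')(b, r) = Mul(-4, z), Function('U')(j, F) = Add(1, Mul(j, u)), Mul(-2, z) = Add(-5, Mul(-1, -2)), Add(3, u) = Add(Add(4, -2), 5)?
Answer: Rational(5641, 91) ≈ 61.989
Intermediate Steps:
u = 4 (u = Add(-3, Add(Add(4, -2), 5)) = Add(-3, Add(2, 5)) = Add(-3, 7) = 4)
z = Rational(3, 2) (z = Mul(Rational(-1, 2), Add(-5, Mul(-1, -2))) = Mul(Rational(-1, 2), Add(-5, 2)) = Mul(Rational(-1, 2), -3) = Rational(3, 2) ≈ 1.5000)
Function('U')(j, F) = Add(1, Mul(4, j)) (Function('U')(j, F) = Add(1, Mul(j, 4)) = Add(1, Mul(4, j)))
Function('W')(b, r) = -6 (Function('W')(b, r) = Mul(-4, Rational(3, 2)) = -6)
A = -6
Add(Add(A, Function('U')(16, -17)), Mul(272, Pow(91, -1))) = Add(Add(-6, Add(1, Mul(4, 16))), Mul(272, Pow(91, -1))) = Add(Add(-6, Add(1, 64)), Mul(272, Rational(1, 91))) = Add(Add(-6, 65), Rational(272, 91)) = Add(59, Rational(272, 91)) = Rational(5641, 91)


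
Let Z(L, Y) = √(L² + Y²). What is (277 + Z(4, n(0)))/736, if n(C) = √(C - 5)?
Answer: 277/736 + √11/736 ≈ 0.38087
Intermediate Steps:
n(C) = √(-5 + C)
(277 + Z(4, n(0)))/736 = (277 + √(4² + (√(-5 + 0))²))/736 = (277 + √(16 + (√(-5))²))*(1/736) = (277 + √(16 + (I*√5)²))*(1/736) = (277 + √(16 - 5))*(1/736) = (277 + √11)*(1/736) = 277/736 + √11/736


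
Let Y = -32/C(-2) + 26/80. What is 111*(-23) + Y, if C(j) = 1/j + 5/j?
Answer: -305041/120 ≈ -2542.0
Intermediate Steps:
C(j) = 6/j (C(j) = 1/j + 5/j = 6/j)
Y = 1319/120 (Y = -32/(6/(-2)) + 26/80 = -32/(6*(-1/2)) + 26*(1/80) = -32/(-3) + 13/40 = -32*(-1/3) + 13/40 = 32/3 + 13/40 = 1319/120 ≈ 10.992)
111*(-23) + Y = 111*(-23) + 1319/120 = -2553 + 1319/120 = -305041/120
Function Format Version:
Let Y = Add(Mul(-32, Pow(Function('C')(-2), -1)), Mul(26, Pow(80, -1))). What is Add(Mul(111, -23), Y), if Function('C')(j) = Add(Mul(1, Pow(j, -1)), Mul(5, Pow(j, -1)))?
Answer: Rational(-305041, 120) ≈ -2542.0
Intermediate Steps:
Function('C')(j) = Mul(6, Pow(j, -1)) (Function('C')(j) = Add(Pow(j, -1), Mul(5, Pow(j, -1))) = Mul(6, Pow(j, -1)))
Y = Rational(1319, 120) (Y = Add(Mul(-32, Pow(Mul(6, Pow(-2, -1)), -1)), Mul(26, Pow(80, -1))) = Add(Mul(-32, Pow(Mul(6, Rational(-1, 2)), -1)), Mul(26, Rational(1, 80))) = Add(Mul(-32, Pow(-3, -1)), Rational(13, 40)) = Add(Mul(-32, Rational(-1, 3)), Rational(13, 40)) = Add(Rational(32, 3), Rational(13, 40)) = Rational(1319, 120) ≈ 10.992)
Add(Mul(111, -23), Y) = Add(Mul(111, -23), Rational(1319, 120)) = Add(-2553, Rational(1319, 120)) = Rational(-305041, 120)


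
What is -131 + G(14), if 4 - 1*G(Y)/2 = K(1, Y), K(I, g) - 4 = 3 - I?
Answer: -135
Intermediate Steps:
K(I, g) = 7 - I (K(I, g) = 4 + (3 - I) = 7 - I)
G(Y) = -4 (G(Y) = 8 - 2*(7 - 1*1) = 8 - 2*(7 - 1) = 8 - 2*6 = 8 - 12 = -4)
-131 + G(14) = -131 - 4 = -135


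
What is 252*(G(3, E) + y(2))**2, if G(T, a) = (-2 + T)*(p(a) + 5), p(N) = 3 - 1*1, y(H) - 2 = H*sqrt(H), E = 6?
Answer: 22428 + 9072*sqrt(2) ≈ 35258.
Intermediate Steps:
y(H) = 2 + H**(3/2) (y(H) = 2 + H*sqrt(H) = 2 + H**(3/2))
p(N) = 2 (p(N) = 3 - 1 = 2)
G(T, a) = -14 + 7*T (G(T, a) = (-2 + T)*(2 + 5) = (-2 + T)*7 = -14 + 7*T)
252*(G(3, E) + y(2))**2 = 252*((-14 + 7*3) + (2 + 2**(3/2)))**2 = 252*((-14 + 21) + (2 + 2*sqrt(2)))**2 = 252*(7 + (2 + 2*sqrt(2)))**2 = 252*(9 + 2*sqrt(2))**2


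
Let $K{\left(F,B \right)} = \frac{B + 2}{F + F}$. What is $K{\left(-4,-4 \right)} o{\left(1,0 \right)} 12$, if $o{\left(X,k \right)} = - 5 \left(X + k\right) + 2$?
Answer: $-9$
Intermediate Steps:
$o{\left(X,k \right)} = 2 - 5 X - 5 k$ ($o{\left(X,k \right)} = \left(- 5 X - 5 k\right) + 2 = 2 - 5 X - 5 k$)
$K{\left(F,B \right)} = \frac{2 + B}{2 F}$
$K{\left(-4,-4 \right)} o{\left(1,0 \right)} 12 = \frac{2 - 4}{2 \left(-4\right)} \left(2 - 5 - 0\right) 12 = \frac{1}{2} \left(- \frac{1}{4}\right) \left(-2\right) \left(2 - 5 + 0\right) 12 = \frac{1}{4} \left(-3\right) 12 = \left(- \frac{3}{4}\right) 12 = -9$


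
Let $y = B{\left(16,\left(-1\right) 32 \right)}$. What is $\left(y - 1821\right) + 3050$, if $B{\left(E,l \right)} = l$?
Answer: $1197$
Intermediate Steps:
$y = -32$ ($y = \left(-1\right) 32 = -32$)
$\left(y - 1821\right) + 3050 = \left(-32 - 1821\right) + 3050 = -1853 + 3050 = 1197$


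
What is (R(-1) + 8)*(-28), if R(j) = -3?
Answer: -140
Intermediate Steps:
(R(-1) + 8)*(-28) = (-3 + 8)*(-28) = 5*(-28) = -140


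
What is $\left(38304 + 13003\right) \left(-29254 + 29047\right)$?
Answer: $-10620549$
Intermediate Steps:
$\left(38304 + 13003\right) \left(-29254 + 29047\right) = 51307 \left(-207\right) = -10620549$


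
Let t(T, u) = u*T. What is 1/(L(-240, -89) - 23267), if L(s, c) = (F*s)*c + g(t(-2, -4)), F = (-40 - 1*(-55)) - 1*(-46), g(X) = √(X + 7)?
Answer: 1279693/1637614174234 - √15/1637614174234 ≈ 7.8144e-7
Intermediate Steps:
t(T, u) = T*u
g(X) = √(7 + X)
F = 61 (F = (-40 + 55) + 46 = 15 + 46 = 61)
L(s, c) = √15 + 61*c*s (L(s, c) = (61*s)*c + √(7 - 2*(-4)) = 61*c*s + √(7 + 8) = 61*c*s + √15 = √15 + 61*c*s)
1/(L(-240, -89) - 23267) = 1/((√15 + 61*(-89)*(-240)) - 23267) = 1/((√15 + 1302960) - 23267) = 1/((1302960 + √15) - 23267) = 1/(1279693 + √15)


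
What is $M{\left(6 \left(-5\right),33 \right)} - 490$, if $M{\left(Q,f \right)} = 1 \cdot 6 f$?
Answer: $-292$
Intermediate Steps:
$M{\left(Q,f \right)} = 6 f$
$M{\left(6 \left(-5\right),33 \right)} - 490 = 6 \cdot 33 - 490 = 198 - 490 = -292$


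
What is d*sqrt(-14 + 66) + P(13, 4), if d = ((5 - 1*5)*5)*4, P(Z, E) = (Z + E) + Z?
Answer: 30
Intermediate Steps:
P(Z, E) = E + 2*Z (P(Z, E) = (E + Z) + Z = E + 2*Z)
d = 0 (d = ((5 - 5)*5)*4 = (0*5)*4 = 0*4 = 0)
d*sqrt(-14 + 66) + P(13, 4) = 0*sqrt(-14 + 66) + (4 + 2*13) = 0*sqrt(52) + (4 + 26) = 0*(2*sqrt(13)) + 30 = 0 + 30 = 30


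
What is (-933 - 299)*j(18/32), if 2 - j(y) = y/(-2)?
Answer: -5621/2 ≈ -2810.5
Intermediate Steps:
j(y) = 2 + y/2 (j(y) = 2 - y/(-2) = 2 - y*(-1)/2 = 2 - (-1)*y/2 = 2 + y/2)
(-933 - 299)*j(18/32) = (-933 - 299)*(2 + (18/32)/2) = -1232*(2 + (18*(1/32))/2) = -1232*(2 + (½)*(9/16)) = -1232*(2 + 9/32) = -1232*73/32 = -5621/2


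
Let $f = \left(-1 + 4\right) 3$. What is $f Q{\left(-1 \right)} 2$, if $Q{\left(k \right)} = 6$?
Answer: $108$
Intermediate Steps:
$f = 9$ ($f = 3 \cdot 3 = 9$)
$f Q{\left(-1 \right)} 2 = 9 \cdot 6 \cdot 2 = 54 \cdot 2 = 108$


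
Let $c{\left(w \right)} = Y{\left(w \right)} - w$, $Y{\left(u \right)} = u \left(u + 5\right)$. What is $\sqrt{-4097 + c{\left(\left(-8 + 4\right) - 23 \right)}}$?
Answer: $2 i \sqrt{869} \approx 58.958 i$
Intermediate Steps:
$Y{\left(u \right)} = u \left(5 + u\right)$
$c{\left(w \right)} = - w + w \left(5 + w\right)$ ($c{\left(w \right)} = w \left(5 + w\right) - w = - w + w \left(5 + w\right)$)
$\sqrt{-4097 + c{\left(\left(-8 + 4\right) - 23 \right)}} = \sqrt{-4097 + \left(\left(-8 + 4\right) - 23\right) \left(4 + \left(\left(-8 + 4\right) - 23\right)\right)} = \sqrt{-4097 + \left(-4 - 23\right) \left(4 - 27\right)} = \sqrt{-4097 - 27 \left(4 - 27\right)} = \sqrt{-4097 - -621} = \sqrt{-4097 + 621} = \sqrt{-3476} = 2 i \sqrt{869}$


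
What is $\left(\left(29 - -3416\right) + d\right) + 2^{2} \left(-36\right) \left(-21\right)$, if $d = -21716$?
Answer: $-15247$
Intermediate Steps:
$\left(\left(29 - -3416\right) + d\right) + 2^{2} \left(-36\right) \left(-21\right) = \left(\left(29 - -3416\right) - 21716\right) + 2^{2} \left(-36\right) \left(-21\right) = \left(\left(29 + 3416\right) - 21716\right) + 4 \left(-36\right) \left(-21\right) = \left(3445 - 21716\right) - -3024 = -18271 + 3024 = -15247$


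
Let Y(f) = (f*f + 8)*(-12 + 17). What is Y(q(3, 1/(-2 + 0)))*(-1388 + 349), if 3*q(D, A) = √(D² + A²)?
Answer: -1688375/36 ≈ -46899.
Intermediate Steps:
q(D, A) = √(A² + D²)/3 (q(D, A) = √(D² + A²)/3 = √(A² + D²)/3)
Y(f) = 40 + 5*f² (Y(f) = (f² + 8)*5 = (8 + f²)*5 = 40 + 5*f²)
Y(q(3, 1/(-2 + 0)))*(-1388 + 349) = (40 + 5*(√((1/(-2 + 0))² + 3²)/3)²)*(-1388 + 349) = (40 + 5*(√((1/(-2))² + 9)/3)²)*(-1039) = (40 + 5*(√((-½)² + 9)/3)²)*(-1039) = (40 + 5*(√(¼ + 9)/3)²)*(-1039) = (40 + 5*(√(37/4)/3)²)*(-1039) = (40 + 5*((√37/2)/3)²)*(-1039) = (40 + 5*(√37/6)²)*(-1039) = (40 + 5*(37/36))*(-1039) = (40 + 185/36)*(-1039) = (1625/36)*(-1039) = -1688375/36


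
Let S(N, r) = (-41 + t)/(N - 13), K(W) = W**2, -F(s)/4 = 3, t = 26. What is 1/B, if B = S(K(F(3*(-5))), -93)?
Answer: -131/15 ≈ -8.7333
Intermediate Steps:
F(s) = -12 (F(s) = -4*3 = -12)
S(N, r) = -15/(-13 + N) (S(N, r) = (-41 + 26)/(N - 13) = -15/(-13 + N))
B = -15/131 (B = -15/(-13 + (-12)**2) = -15/(-13 + 144) = -15/131 ≈ -0.11450)
1/B = 1/(-15/131) = -131/15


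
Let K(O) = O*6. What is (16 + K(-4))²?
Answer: 64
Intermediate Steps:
K(O) = 6*O
(16 + K(-4))² = (16 + 6*(-4))² = (16 - 24)² = (-8)² = 64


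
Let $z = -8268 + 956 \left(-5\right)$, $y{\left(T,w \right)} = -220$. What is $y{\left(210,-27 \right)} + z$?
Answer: $-13268$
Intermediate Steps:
$z = -13048$ ($z = -8268 - 4780 = -13048$)
$y{\left(210,-27 \right)} + z = -220 - 13048 = -13268$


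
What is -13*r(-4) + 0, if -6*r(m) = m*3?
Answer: -26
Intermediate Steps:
r(m) = -m/2 (r(m) = -m*3/6 = -m/2)
-13*r(-4) + 0 = -(-13)*(-4)/2 + 0 = -13*2 + 0 = -26 + 0 = -26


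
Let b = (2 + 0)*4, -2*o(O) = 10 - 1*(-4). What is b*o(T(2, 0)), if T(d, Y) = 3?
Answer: -56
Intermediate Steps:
o(O) = -7 (o(O) = -(10 - 1*(-4))/2 = -(10 + 4)/2 = -1/2*14 = -7)
b = 8 (b = 2*4 = 8)
b*o(T(2, 0)) = 8*(-7) = -56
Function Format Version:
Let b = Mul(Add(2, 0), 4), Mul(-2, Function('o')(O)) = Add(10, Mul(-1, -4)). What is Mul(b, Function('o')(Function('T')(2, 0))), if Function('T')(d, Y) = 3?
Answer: -56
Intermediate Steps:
Function('o')(O) = -7 (Function('o')(O) = Mul(Rational(-1, 2), Add(10, Mul(-1, -4))) = Mul(Rational(-1, 2), Add(10, 4)) = Mul(Rational(-1, 2), 14) = -7)
b = 8 (b = Mul(2, 4) = 8)
Mul(b, Function('o')(Function('T')(2, 0))) = Mul(8, -7) = -56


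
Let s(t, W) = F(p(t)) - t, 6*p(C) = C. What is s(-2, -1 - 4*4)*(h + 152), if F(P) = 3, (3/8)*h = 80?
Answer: 5480/3 ≈ 1826.7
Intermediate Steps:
h = 640/3 (h = (8/3)*80 = 640/3 ≈ 213.33)
p(C) = C/6
s(t, W) = 3 - t
s(-2, -1 - 4*4)*(h + 152) = (3 - 1*(-2))*(640/3 + 152) = (3 + 2)*(1096/3) = 5*(1096/3) = 5480/3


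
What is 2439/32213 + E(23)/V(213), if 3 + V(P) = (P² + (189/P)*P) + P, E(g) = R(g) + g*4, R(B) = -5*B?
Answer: 110887253/1474324584 ≈ 0.075212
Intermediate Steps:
E(g) = -g (E(g) = -5*g + g*4 = -5*g + 4*g = -g)
V(P) = 186 + P + P² (V(P) = -3 + ((P² + (189/P)*P) + P) = -3 + ((P² + 189) + P) = -3 + ((189 + P²) + P) = -3 + (189 + P + P²) = 186 + P + P²)
2439/32213 + E(23)/V(213) = 2439/32213 + (-1*23)/(186 + 213 + 213²) = 2439*(1/32213) - 23/(186 + 213 + 45369) = 2439/32213 - 23/45768 = 110887253/1474324584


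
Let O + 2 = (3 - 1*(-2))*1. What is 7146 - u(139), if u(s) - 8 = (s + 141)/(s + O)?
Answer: 506658/71 ≈ 7136.0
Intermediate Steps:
O = 3 (O = -2 + (3 - 1*(-2))*1 = -2 + (3 + 2)*1 = -2 + 5*1 = -2 + 5 = 3)
u(s) = 8 + (141 + s)/(3 + s) (u(s) = 8 + (s + 141)/(s + 3) = 8 + (141 + s)/(3 + s))
7146 - u(139) = 7146 - 3*(55 + 3*139)/(3 + 139) = 7146 - 3*(55 + 417)/142 = 7146 - 3*472/142 = 7146 - 1*708/71 = 7146 - 708/71 = 506658/71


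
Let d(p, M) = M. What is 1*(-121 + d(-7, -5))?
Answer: -126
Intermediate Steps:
1*(-121 + d(-7, -5)) = 1*(-121 - 5) = 1*(-126) = -126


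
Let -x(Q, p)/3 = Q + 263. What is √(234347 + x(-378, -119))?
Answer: 2*√58673 ≈ 484.45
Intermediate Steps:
x(Q, p) = -789 - 3*Q (x(Q, p) = -3*(Q + 263) = -3*(263 + Q) = -789 - 3*Q)
√(234347 + x(-378, -119)) = √(234347 + (-789 - 3*(-378))) = √(234347 + (-789 + 1134)) = √(234347 + 345) = √234692 = 2*√58673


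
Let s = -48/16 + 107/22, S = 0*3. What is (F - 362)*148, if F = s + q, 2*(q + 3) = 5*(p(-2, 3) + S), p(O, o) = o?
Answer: -578976/11 ≈ -52634.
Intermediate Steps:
S = 0
q = 9/2 (q = -3 + (5*(3 + 0))/2 = -3 + (5*3)/2 = -3 + (1/2)*15 = -3 + 15/2 = 9/2 ≈ 4.5000)
s = 41/22 (s = -48*1/16 + 107*(1/22) = -3 + 107/22 = 41/22 ≈ 1.8636)
F = 70/11 (F = 41/22 + 9/2 = 70/11 ≈ 6.3636)
(F - 362)*148 = (70/11 - 362)*148 = -3912/11*148 = -578976/11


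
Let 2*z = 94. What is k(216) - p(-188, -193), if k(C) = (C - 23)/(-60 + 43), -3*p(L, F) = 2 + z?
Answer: 254/51 ≈ 4.9804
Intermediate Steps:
z = 47 (z = (½)*94 = 47)
p(L, F) = -49/3 (p(L, F) = -(2 + 47)/3 = -⅓*49 = -49/3)
k(C) = 23/17 - C/17 (k(C) = (-23 + C)/(-17) = (-23 + C)*(-1/17) = 23/17 - C/17)
k(216) - p(-188, -193) = (23/17 - 1/17*216) - 1*(-49/3) = (23/17 - 216/17) + 49/3 = -193/17 + 49/3 = 254/51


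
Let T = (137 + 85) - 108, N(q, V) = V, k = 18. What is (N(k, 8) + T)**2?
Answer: 14884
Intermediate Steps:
T = 114 (T = 222 - 108 = 114)
(N(k, 8) + T)**2 = (8 + 114)**2 = 122**2 = 14884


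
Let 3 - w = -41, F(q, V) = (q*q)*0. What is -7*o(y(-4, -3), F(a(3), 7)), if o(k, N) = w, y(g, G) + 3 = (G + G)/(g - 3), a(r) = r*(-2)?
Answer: -308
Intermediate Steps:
a(r) = -2*r
F(q, V) = 0 (F(q, V) = q**2*0 = 0)
y(g, G) = -3 + 2*G/(-3 + g) (y(g, G) = -3 + (G + G)/(g - 3) = -3 + (2*G)/(-3 + g) = -3 + 2*G/(-3 + g))
w = 44 (w = 3 - 1*(-41) = 3 + 41 = 44)
o(k, N) = 44
-7*o(y(-4, -3), F(a(3), 7)) = -7*44 = -308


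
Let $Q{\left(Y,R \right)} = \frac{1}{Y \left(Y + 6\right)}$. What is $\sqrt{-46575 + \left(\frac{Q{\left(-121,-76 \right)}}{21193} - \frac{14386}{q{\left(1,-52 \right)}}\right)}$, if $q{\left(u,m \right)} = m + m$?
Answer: $\frac{i \sqrt{22561798731990683756955}}{697037770} \approx 215.49 i$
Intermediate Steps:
$Q{\left(Y,R \right)} = \frac{1}{Y \left(6 + Y\right)}$
$q{\left(u,m \right)} = 2 m$
$\sqrt{-46575 + \left(\frac{Q{\left(-121,-76 \right)}}{21193} - \frac{14386}{q{\left(1,-52 \right)}}\right)} = \sqrt{-46575 + \left(\frac{\frac{1}{-121} \frac{1}{6 - 121}}{21193} - \frac{14386}{2 \left(-52\right)}\right)} = \sqrt{-46575 + \left(- \frac{1}{121 \left(-115\right)} \frac{1}{21193} - \frac{14386}{-104}\right)} = \sqrt{-46575 + \left(\left(- \frac{1}{121}\right) \left(- \frac{1}{115}\right) \frac{1}{21193} - - \frac{7193}{52}\right)} = \sqrt{-46575 + \left(\frac{1}{13915} \cdot \frac{1}{21193} + \frac{7193}{52}\right)} = \sqrt{-46575 + \left(\frac{1}{294900595} + \frac{7193}{52}\right)} = \sqrt{-46575 + \frac{2121219979887}{15334830940}} = \sqrt{- \frac{712098531050613}{15334830940}} = \frac{i \sqrt{22561798731990683756955}}{697037770}$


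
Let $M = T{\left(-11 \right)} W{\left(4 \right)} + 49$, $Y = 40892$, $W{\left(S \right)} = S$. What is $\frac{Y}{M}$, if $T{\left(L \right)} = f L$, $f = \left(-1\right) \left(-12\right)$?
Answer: $- \frac{40892}{479} \approx -85.37$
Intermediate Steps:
$f = 12$
$T{\left(L \right)} = 12 L$
$M = -479$ ($M = 12 \left(-11\right) 4 + 49 = \left(-132\right) 4 + 49 = -528 + 49 = -479$)
$\frac{Y}{M} = \frac{40892}{-479} = 40892 \left(- \frac{1}{479}\right) = - \frac{40892}{479}$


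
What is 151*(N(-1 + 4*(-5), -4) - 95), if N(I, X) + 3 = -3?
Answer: -15251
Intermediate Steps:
N(I, X) = -6 (N(I, X) = -3 - 3 = -6)
151*(N(-1 + 4*(-5), -4) - 95) = 151*(-6 - 95) = 151*(-101) = -15251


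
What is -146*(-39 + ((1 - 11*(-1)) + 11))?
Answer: 2336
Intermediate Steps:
-146*(-39 + ((1 - 11*(-1)) + 11)) = -146*(-39 + ((1 + 11) + 11)) = -146*(-39 + (12 + 11)) = -146*(-39 + 23) = -146*(-16) = 2336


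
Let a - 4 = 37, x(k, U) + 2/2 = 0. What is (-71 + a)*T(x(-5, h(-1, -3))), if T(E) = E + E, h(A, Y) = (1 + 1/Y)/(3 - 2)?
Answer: 60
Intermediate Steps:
h(A, Y) = 1 + 1/Y (h(A, Y) = (1 + 1/Y)/1 = (1 + 1/Y)*1 = 1 + 1/Y)
x(k, U) = -1 (x(k, U) = -1 + 0 = -1)
T(E) = 2*E
a = 41 (a = 4 + 37 = 41)
(-71 + a)*T(x(-5, h(-1, -3))) = (-71 + 41)*(2*(-1)) = -30*(-2) = 60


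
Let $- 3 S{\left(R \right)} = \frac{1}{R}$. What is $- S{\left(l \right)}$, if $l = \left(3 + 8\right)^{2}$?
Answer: $\frac{1}{363} \approx 0.0027548$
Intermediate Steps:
$l = 121$ ($l = 11^{2} = 121$)
$S{\left(R \right)} = - \frac{1}{3 R}$
$- S{\left(l \right)} = - \frac{-1}{3 \cdot 121} = \left(-1\right) \left(- \frac{1}{363}\right) = \frac{1}{363}$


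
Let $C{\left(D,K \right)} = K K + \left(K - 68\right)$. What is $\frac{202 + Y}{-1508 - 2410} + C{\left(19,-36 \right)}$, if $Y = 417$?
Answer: $\frac{4669637}{3918} \approx 1191.8$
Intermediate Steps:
$C{\left(D,K \right)} = -68 + K + K^{2}$ ($C{\left(D,K \right)} = K^{2} + \left(-68 + K\right) = -68 + K + K^{2}$)
$\frac{202 + Y}{-1508 - 2410} + C{\left(19,-36 \right)} = \frac{202 + 417}{-1508 - 2410} - \left(104 - 1296\right) = \frac{619}{-3918} - -1192 = 619 \left(- \frac{1}{3918}\right) + 1192 = - \frac{619}{3918} + 1192 = \frac{4669637}{3918}$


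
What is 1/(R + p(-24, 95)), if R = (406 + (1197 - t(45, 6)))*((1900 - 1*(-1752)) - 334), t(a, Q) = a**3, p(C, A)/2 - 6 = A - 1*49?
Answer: -1/297033892 ≈ -3.3666e-9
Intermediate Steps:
p(C, A) = -86 + 2*A (p(C, A) = 12 + 2*(A - 1*49) = 12 + 2*(A - 49) = 12 + 2*(-49 + A) = 12 + (-98 + 2*A) = -86 + 2*A)
R = -297033996 (R = (406 + (1197 - 1*45**3))*((1900 - 1*(-1752)) - 334) = (406 + (1197 - 1*91125))*((1900 + 1752) - 334) = (406 + (1197 - 91125))*(3652 - 334) = (406 - 89928)*3318 = -89522*3318 = -297033996)
1/(R + p(-24, 95)) = 1/(-297033996 + (-86 + 2*95)) = 1/(-297033996 + (-86 + 190)) = 1/(-297033996 + 104) = 1/(-297033892) = -1/297033892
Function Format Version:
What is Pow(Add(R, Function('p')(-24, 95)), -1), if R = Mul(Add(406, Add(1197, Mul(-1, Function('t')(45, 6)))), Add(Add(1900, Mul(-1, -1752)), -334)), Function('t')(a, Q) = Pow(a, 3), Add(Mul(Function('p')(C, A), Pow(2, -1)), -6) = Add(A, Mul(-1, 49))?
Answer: Rational(-1, 297033892) ≈ -3.3666e-9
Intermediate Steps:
Function('p')(C, A) = Add(-86, Mul(2, A)) (Function('p')(C, A) = Add(12, Mul(2, Add(A, Mul(-1, 49)))) = Add(12, Mul(2, Add(A, -49))) = Add(12, Mul(2, Add(-49, A))) = Add(12, Add(-98, Mul(2, A))) = Add(-86, Mul(2, A)))
R = -297033996 (R = Mul(Add(406, Add(1197, Mul(-1, Pow(45, 3)))), Add(Add(1900, Mul(-1, -1752)), -334)) = Mul(Add(406, Add(1197, Mul(-1, 91125))), Add(Add(1900, 1752), -334)) = Mul(Add(406, Add(1197, -91125)), Add(3652, -334)) = Mul(Add(406, -89928), 3318) = Mul(-89522, 3318) = -297033996)
Pow(Add(R, Function('p')(-24, 95)), -1) = Pow(Add(-297033996, Add(-86, Mul(2, 95))), -1) = Pow(Add(-297033996, Add(-86, 190)), -1) = Pow(Add(-297033996, 104), -1) = Pow(-297033892, -1) = Rational(-1, 297033892)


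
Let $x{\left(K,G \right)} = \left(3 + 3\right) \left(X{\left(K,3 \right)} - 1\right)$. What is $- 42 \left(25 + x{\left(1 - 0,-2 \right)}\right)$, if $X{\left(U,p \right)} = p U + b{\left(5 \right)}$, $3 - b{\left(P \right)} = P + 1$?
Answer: $-798$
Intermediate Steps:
$b{\left(P \right)} = 2 - P$ ($b{\left(P \right)} = 3 - \left(P + 1\right) = 3 - \left(1 + P\right) = 2 - P$)
$X{\left(U,p \right)} = -3 + U p$ ($X{\left(U,p \right)} = p U + \left(2 - 5\right) = U p + \left(2 - 5\right) = U p - 3 = -3 + U p$)
$x{\left(K,G \right)} = -24 + 18 K$ ($x{\left(K,G \right)} = \left(3 + 3\right) \left(\left(-3 + K 3\right) - 1\right) = 6 \left(\left(-3 + 3 K\right) - 1\right) = 6 \left(-4 + 3 K\right) = -24 + 18 K$)
$- 42 \left(25 + x{\left(1 - 0,-2 \right)}\right) = - 42 \left(25 - \left(24 - 18 \left(1 - 0\right)\right)\right) = - 42 \left(25 - \left(24 - 18 \left(1 + 0\right)\right)\right) = - 42 \left(25 + \left(-24 + 18 \cdot 1\right)\right) = - 42 \left(25 + \left(-24 + 18\right)\right) = - 42 \left(25 - 6\right) = \left(-42\right) 19 = -798$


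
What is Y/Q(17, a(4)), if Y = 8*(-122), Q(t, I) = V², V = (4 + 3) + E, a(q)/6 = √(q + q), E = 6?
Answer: -976/169 ≈ -5.7751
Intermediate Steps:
a(q) = 6*√2*√q (a(q) = 6*√(q + q) = 6*√(2*q) = 6*(√2*√q) = 6*√2*√q)
V = 13 (V = (4 + 3) + 6 = 7 + 6 = 13)
Q(t, I) = 169 (Q(t, I) = 13² = 169)
Y = -976
Y/Q(17, a(4)) = -976/169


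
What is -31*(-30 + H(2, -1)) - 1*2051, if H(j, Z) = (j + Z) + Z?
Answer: -1121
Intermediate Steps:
H(j, Z) = j + 2*Z (H(j, Z) = (Z + j) + Z = j + 2*Z)
-31*(-30 + H(2, -1)) - 1*2051 = -31*(-30 + (2 + 2*(-1))) - 1*2051 = -31*(-30 + (2 - 2)) - 2051 = -31*(-30 + 0) - 2051 = -31*(-30) - 2051 = 930 - 2051 = -1121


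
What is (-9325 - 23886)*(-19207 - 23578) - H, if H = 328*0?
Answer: 1420932635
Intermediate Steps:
H = 0
(-9325 - 23886)*(-19207 - 23578) - H = (-9325 - 23886)*(-19207 - 23578) - 1*0 = -33211*(-42785) + 0 = 1420932635 + 0 = 1420932635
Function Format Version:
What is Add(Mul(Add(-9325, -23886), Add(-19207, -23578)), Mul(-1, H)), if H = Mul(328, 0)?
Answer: 1420932635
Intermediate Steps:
H = 0
Add(Mul(Add(-9325, -23886), Add(-19207, -23578)), Mul(-1, H)) = Add(Mul(Add(-9325, -23886), Add(-19207, -23578)), Mul(-1, 0)) = Add(Mul(-33211, -42785), 0) = Add(1420932635, 0) = 1420932635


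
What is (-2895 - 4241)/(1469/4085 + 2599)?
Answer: -1821910/663649 ≈ -2.7453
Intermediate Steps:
(-2895 - 4241)/(1469/4085 + 2599) = -7136/(1469*(1/4085) + 2599) = -7136/(1469/4085 + 2599) = -7136/10618384/4085 = -7136*4085/10618384 = -1821910/663649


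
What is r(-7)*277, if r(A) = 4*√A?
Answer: 1108*I*√7 ≈ 2931.5*I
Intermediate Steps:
r(-7)*277 = (4*√(-7))*277 = (4*(I*√7))*277 = (4*I*√7)*277 = 1108*I*√7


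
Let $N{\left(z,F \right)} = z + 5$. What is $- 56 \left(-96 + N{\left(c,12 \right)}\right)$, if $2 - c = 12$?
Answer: $5656$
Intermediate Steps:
$c = -10$ ($c = 2 - 12 = -10$)
$N{\left(z,F \right)} = 5 + z$
$- 56 \left(-96 + N{\left(c,12 \right)}\right) = - 56 \left(-96 + \left(5 - 10\right)\right) = - 56 \left(-96 - 5\right) = \left(-56\right) \left(-101\right) = 5656$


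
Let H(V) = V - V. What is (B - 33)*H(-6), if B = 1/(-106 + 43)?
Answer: 0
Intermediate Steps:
H(V) = 0
B = -1/63 (B = 1/(-63) = -1/63 ≈ -0.015873)
(B - 33)*H(-6) = (-1/63 - 33)*0 = -2080/63*0 = 0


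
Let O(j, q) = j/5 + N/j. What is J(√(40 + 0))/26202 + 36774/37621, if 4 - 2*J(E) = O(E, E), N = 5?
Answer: 481813795/492872721 - 13*√10/1048080 ≈ 0.97752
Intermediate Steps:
O(j, q) = 5/j + j/5 (O(j, q) = j/5 + 5/j = 5/j + j/5)
J(E) = 2 - 5/(2*E) - E/10 (J(E) = 2 - (5/E + E/5)/2 = 2 + (-5/(2*E) - E/10) = 2 - 5/(2*E) - E/10)
J(√(40 + 0))/26202 + 36774/37621 = (2 - 5/(2*√(40 + 0)) - √(40 + 0)/10)/26202 + 36774/37621 = (2 - 5*√10/20/2 - √10/5)*(1/26202) + 36774*(1/37621) = (2 - 5*√10/20/2 - √10/5)*(1/26202) + 36774/37621 = (2 - √10/8 - √10/5)*(1/26202) + 36774/37621 = (2 - 13*√10/40)*(1/26202) + 36774/37621 = (1/13101 - 13*√10/1048080) + 36774/37621 = 481813795/492872721 - 13*√10/1048080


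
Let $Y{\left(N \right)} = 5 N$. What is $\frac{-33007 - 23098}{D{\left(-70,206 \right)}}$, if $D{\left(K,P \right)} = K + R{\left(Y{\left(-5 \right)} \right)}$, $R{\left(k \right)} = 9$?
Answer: $\frac{56105}{61} \approx 919.75$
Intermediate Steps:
$D{\left(K,P \right)} = 9 + K$ ($D{\left(K,P \right)} = K + 9 = 9 + K$)
$\frac{-33007 - 23098}{D{\left(-70,206 \right)}} = \frac{-33007 - 23098}{9 - 70} = - \frac{56105}{-61} = \left(-56105\right) \left(- \frac{1}{61}\right) = \frac{56105}{61}$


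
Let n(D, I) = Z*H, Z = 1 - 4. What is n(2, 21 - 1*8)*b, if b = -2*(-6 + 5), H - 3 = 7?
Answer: -60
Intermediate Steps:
Z = -3
H = 10 (H = 3 + 7 = 10)
b = 2 (b = -2*(-1) = 2)
n(D, I) = -30 (n(D, I) = -3*10 = -30)
n(2, 21 - 1*8)*b = -30*2 = -60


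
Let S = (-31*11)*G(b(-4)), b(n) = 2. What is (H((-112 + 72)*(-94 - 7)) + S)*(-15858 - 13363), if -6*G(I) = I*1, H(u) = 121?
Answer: -20571584/3 ≈ -6.8572e+6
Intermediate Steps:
G(I) = -I/6
S = 341/3 (S = (-31*11)*(-⅙*2) = -341*(-⅓) = 341/3 ≈ 113.67)
(H((-112 + 72)*(-94 - 7)) + S)*(-15858 - 13363) = (121 + 341/3)*(-15858 - 13363) = (704/3)*(-29221) = -20571584/3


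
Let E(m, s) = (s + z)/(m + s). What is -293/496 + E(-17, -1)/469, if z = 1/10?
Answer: -686961/1163120 ≈ -0.59062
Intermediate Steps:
z = 1/10 ≈ 0.10000
E(m, s) = (1/10 + s)/(m + s) (E(m, s) = (s + 1/10)/(m + s) = (1/10 + s)/(m + s))
-293/496 + E(-17, -1)/469 = -293/496 + ((1/10 - 1)/(-17 - 1))/469 = -293*1/496 + (-9/10/(-18))*(1/469) = -293/496 - 1/18*(-9/10)*(1/469) = -293/496 + (1/20)*(1/469) = -293/496 + 1/9380 = -686961/1163120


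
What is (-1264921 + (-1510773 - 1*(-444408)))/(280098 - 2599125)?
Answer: 2331286/2319027 ≈ 1.0053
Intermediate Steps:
(-1264921 + (-1510773 - 1*(-444408)))/(280098 - 2599125) = (-1264921 + (-1510773 + 444408))/(-2319027) = (-1264921 - 1066365)*(-1/2319027) = -2331286*(-1/2319027) = 2331286/2319027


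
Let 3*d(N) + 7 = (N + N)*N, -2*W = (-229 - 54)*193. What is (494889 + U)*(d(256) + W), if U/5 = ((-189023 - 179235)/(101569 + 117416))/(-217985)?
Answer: 2012681801681886167581/57282534270 ≈ 3.5136e+10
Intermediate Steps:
W = 54619/2 (W = -(-229 - 54)*193/2 = -(-283)*193/2 = -1/2*(-54619) = 54619/2 ≈ 27310.)
d(N) = -7/3 + 2*N**2/3 (d(N) = -7/3 + ((N + N)*N)/3 = -7/3 + ((2*N)*N)/3 = -7/3 + (2*N**2)/3 = -7/3 + 2*N**2/3)
U = 368258/9547089045 (U = 5*(((-189023 - 179235)/(101569 + 117416))/(-217985)) = 5*(-368258/218985*(-1/217985)) = 5*(368258/47735445225) = 368258/9547089045 ≈ 3.8573e-5)
(494889 + U)*(d(256) + W) = (494889 + 368258/9547089045)*((-7/3 + (2/3)*256**2) + 54619/2) = 4724749350759263*((-7/3 + (2/3)*65536) + 54619/2)/9547089045 = 4724749350759263*((-7/3 + 131072/3) + 54619/2)/9547089045 = 4724749350759263*(131065/3 + 54619/2)/9547089045 = (4724749350759263/9547089045)*(425987/6) = 2012681801681886167581/57282534270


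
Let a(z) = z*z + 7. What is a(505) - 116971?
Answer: 138061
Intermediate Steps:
a(z) = 7 + z**2 (a(z) = z**2 + 7 = 7 + z**2)
a(505) - 116971 = (7 + 505**2) - 116971 = (7 + 255025) - 116971 = 255032 - 116971 = 138061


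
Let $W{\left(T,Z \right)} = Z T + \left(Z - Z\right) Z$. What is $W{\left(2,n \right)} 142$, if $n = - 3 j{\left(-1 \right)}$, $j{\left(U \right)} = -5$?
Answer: $4260$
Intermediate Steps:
$n = 15$ ($n = \left(-3\right) \left(-5\right) = 15$)
$W{\left(T,Z \right)} = T Z$ ($W{\left(T,Z \right)} = T Z + 0 Z = T Z + 0 = T Z$)
$W{\left(2,n \right)} 142 = 2 \cdot 15 \cdot 142 = 30 \cdot 142 = 4260$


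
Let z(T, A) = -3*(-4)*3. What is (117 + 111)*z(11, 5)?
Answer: 8208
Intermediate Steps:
z(T, A) = 36 (z(T, A) = 12*3 = 36)
(117 + 111)*z(11, 5) = (117 + 111)*36 = 228*36 = 8208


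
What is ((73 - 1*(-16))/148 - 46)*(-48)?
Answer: 80628/37 ≈ 2179.1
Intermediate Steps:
((73 - 1*(-16))/148 - 46)*(-48) = ((73 + 16)*(1/148) - 46)*(-48) = (89*(1/148) - 46)*(-48) = (89/148 - 46)*(-48) = -6719/148*(-48) = 80628/37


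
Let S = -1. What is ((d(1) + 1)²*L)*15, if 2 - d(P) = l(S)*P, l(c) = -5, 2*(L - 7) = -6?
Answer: 3840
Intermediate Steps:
L = 4 (L = 7 + (½)*(-6) = 7 - 3 = 4)
d(P) = 2 + 5*P (d(P) = 2 - (-5)*P = 2 + 5*P)
((d(1) + 1)²*L)*15 = (((2 + 5*1) + 1)²*4)*15 = (((2 + 5) + 1)²*4)*15 = ((7 + 1)²*4)*15 = (8²*4)*15 = (64*4)*15 = 256*15 = 3840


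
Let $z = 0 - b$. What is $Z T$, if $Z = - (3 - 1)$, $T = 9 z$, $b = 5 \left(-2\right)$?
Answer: $-180$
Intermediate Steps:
$b = -10$
$z = 10$ ($z = 0 - -10 = 0 + 10 = 10$)
$T = 90$ ($T = 9 \cdot 10 = 90$)
$Z = -2$ ($Z = \left(-1\right) 2 = -2$)
$Z T = \left(-2\right) 90 = -180$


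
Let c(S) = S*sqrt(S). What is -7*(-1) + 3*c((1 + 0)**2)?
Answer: 10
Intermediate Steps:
c(S) = S**(3/2)
-7*(-1) + 3*c((1 + 0)**2) = -7*(-1) + 3*((1 + 0)**2)**(3/2) = 7 + 3*(1**2)**(3/2) = 7 + 3*1**(3/2) = 7 + 3*1 = 7 + 3 = 10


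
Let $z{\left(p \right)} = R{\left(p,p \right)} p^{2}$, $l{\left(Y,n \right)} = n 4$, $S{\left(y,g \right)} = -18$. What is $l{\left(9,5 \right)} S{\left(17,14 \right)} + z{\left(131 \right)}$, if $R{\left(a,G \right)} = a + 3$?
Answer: $2299214$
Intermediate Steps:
$R{\left(a,G \right)} = 3 + a$
$l{\left(Y,n \right)} = 4 n$
$z{\left(p \right)} = p^{2} \left(3 + p\right)$ ($z{\left(p \right)} = \left(3 + p\right) p^{2} = p^{2} \left(3 + p\right)$)
$l{\left(9,5 \right)} S{\left(17,14 \right)} + z{\left(131 \right)} = 4 \cdot 5 \left(-18\right) + 131^{2} \left(3 + 131\right) = 20 \left(-18\right) + 17161 \cdot 134 = -360 + 2299574 = 2299214$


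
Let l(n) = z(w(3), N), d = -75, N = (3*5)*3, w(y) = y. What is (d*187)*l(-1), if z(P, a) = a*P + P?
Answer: -1935450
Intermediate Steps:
N = 45 (N = 15*3 = 45)
z(P, a) = P + P*a (z(P, a) = P*a + P = P + P*a)
l(n) = 138 (l(n) = 3*(1 + 45) = 3*46 = 138)
(d*187)*l(-1) = -75*187*138 = -14025*138 = -1935450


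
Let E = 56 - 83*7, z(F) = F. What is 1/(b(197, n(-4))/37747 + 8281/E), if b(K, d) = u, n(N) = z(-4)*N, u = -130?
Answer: -2831025/44664451 ≈ -0.063384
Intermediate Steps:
n(N) = -4*N
b(K, d) = -130
E = -525 (E = 56 - 581 = -525)
1/(b(197, n(-4))/37747 + 8281/E) = 1/(-130/37747 + 8281/(-525)) = 1/(-130*1/37747 + 8281*(-1/525)) = 1/(-130/37747 - 1183/75) = 1/(-44664451/2831025) = -2831025/44664451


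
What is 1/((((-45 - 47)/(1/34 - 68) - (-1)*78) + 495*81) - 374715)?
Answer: -2311/773123434 ≈ -2.9892e-6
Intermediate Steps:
1/((((-45 - 47)/(1/34 - 68) - (-1)*78) + 495*81) - 374715) = 1/(((-92/(1/34 - 68) - 1*(-78)) + 40095) - 374715) = 1/(((-92/(-2311/34) + 78) + 40095) - 374715) = 1/(((-92*(-34/2311) + 78) + 40095) - 374715) = 1/(((3128/2311 + 78) + 40095) - 374715) = 1/((183386/2311 + 40095) - 374715) = 1/(92842931/2311 - 374715) = 1/(-773123434/2311) = -2311/773123434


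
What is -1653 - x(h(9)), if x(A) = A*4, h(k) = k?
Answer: -1689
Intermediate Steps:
x(A) = 4*A
-1653 - x(h(9)) = -1653 - 4*9 = -1653 - 1*36 = -1653 - 36 = -1689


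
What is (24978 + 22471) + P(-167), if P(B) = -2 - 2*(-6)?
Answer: 47459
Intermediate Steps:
P(B) = 10 (P(B) = -2 + 12 = 10)
(24978 + 22471) + P(-167) = (24978 + 22471) + 10 = 47449 + 10 = 47459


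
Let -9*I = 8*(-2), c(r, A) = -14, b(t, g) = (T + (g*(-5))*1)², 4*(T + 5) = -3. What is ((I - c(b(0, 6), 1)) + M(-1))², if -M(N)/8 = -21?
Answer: 2735716/81 ≈ 33774.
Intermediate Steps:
T = -23/4 (T = -5 + (¼)*(-3) = -5 - ¾ = -23/4 ≈ -5.7500)
M(N) = 168 (M(N) = -8*(-21) = 168)
b(t, g) = (-23/4 - 5*g)² (b(t, g) = (-23/4 + (g*(-5))*1)² = (-23/4 - 5*g*1)² = (-23/4 - 5*g)²)
I = 16/9 (I = -8*(-2)/9 = -⅑*(-16) = 16/9 ≈ 1.7778)
((I - c(b(0, 6), 1)) + M(-1))² = ((16/9 - 1*(-14)) + 168)² = ((16/9 + 14) + 168)² = (142/9 + 168)² = (1654/9)² = 2735716/81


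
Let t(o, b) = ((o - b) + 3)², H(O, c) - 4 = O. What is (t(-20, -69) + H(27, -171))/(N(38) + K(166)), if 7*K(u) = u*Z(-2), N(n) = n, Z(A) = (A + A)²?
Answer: 19145/2922 ≈ 6.5520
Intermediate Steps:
H(O, c) = 4 + O
Z(A) = 4*A² (Z(A) = (2*A)² = 4*A²)
K(u) = 16*u/7 (K(u) = (u*(4*(-2)²))/7 = (u*(4*4))/7 = (u*16)/7 = (16*u)/7 = 16*u/7)
t(o, b) = (3 + o - b)²
(t(-20, -69) + H(27, -171))/(N(38) + K(166)) = ((3 - 20 - 1*(-69))² + (4 + 27))/(38 + (16/7)*166) = ((3 - 20 + 69)² + 31)/(38 + 2656/7) = (52² + 31)/(2922/7) = (2704 + 31)*(7/2922) = 2735*(7/2922) = 19145/2922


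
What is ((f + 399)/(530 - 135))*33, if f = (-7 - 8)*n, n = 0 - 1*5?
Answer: 198/5 ≈ 39.600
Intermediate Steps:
n = -5 (n = 0 - 5 = -5)
f = 75 (f = (-7 - 8)*(-5) = -15*(-5) = 75)
((f + 399)/(530 - 135))*33 = ((75 + 399)/(530 - 135))*33 = (474/395)*33 = (474*(1/395))*33 = (6/5)*33 = 198/5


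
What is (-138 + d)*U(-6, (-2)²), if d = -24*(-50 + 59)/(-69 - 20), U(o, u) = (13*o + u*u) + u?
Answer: 699828/89 ≈ 7863.2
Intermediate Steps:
U(o, u) = u + u² + 13*o (U(o, u) = (13*o + u²) + u = (u² + 13*o) + u = u + u² + 13*o)
d = 216/89 (d = -24/((-89/9)) = -24/((-89*⅑)) = -24/(-89/9) = -24*(-9/89) = 216/89 ≈ 2.4270)
(-138 + d)*U(-6, (-2)²) = (-138 + 216/89)*((-2)² + ((-2)²)² + 13*(-6)) = -12066*(4 + 4² - 78)/89 = -12066*(4 + 16 - 78)/89 = -12066/89*(-58) = 699828/89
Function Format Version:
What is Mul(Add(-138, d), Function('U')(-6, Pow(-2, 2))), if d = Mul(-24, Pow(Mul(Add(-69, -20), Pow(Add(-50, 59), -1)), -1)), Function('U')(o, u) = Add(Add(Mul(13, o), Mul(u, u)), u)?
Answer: Rational(699828, 89) ≈ 7863.2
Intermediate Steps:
Function('U')(o, u) = Add(u, Pow(u, 2), Mul(13, o)) (Function('U')(o, u) = Add(Add(Mul(13, o), Pow(u, 2)), u) = Add(Add(Pow(u, 2), Mul(13, o)), u) = Add(u, Pow(u, 2), Mul(13, o)))
d = Rational(216, 89) (d = Mul(-24, Pow(Mul(-89, Pow(9, -1)), -1)) = Mul(-24, Pow(Mul(-89, Rational(1, 9)), -1)) = Mul(-24, Pow(Rational(-89, 9), -1)) = Mul(-24, Rational(-9, 89)) = Rational(216, 89) ≈ 2.4270)
Mul(Add(-138, d), Function('U')(-6, Pow(-2, 2))) = Mul(Add(-138, Rational(216, 89)), Add(Pow(-2, 2), Pow(Pow(-2, 2), 2), Mul(13, -6))) = Mul(Rational(-12066, 89), Add(4, Pow(4, 2), -78)) = Mul(Rational(-12066, 89), Add(4, 16, -78)) = Mul(Rational(-12066, 89), -58) = Rational(699828, 89)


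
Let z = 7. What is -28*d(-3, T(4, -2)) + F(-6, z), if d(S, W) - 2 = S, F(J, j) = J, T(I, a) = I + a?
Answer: 22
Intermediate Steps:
d(S, W) = 2 + S
-28*d(-3, T(4, -2)) + F(-6, z) = -28*(2 - 3) - 6 = -28*(-1) - 6 = 28 - 6 = 22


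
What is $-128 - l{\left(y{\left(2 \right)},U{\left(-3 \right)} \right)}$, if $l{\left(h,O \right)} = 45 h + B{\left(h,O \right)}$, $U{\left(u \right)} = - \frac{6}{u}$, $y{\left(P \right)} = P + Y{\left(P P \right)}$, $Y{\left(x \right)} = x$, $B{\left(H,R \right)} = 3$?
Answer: $-401$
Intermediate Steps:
$y{\left(P \right)} = P + P^{2}$ ($y{\left(P \right)} = P + P P = P + P^{2}$)
$l{\left(h,O \right)} = 3 + 45 h$ ($l{\left(h,O \right)} = 45 h + 3 = 3 + 45 h$)
$-128 - l{\left(y{\left(2 \right)},U{\left(-3 \right)} \right)} = -128 - \left(3 + 45 \cdot 2 \left(1 + 2\right)\right) = -128 - \left(3 + 45 \cdot 2 \cdot 3\right) = -128 - \left(3 + 45 \cdot 6\right) = -128 - \left(3 + 270\right) = -128 - 273 = -401$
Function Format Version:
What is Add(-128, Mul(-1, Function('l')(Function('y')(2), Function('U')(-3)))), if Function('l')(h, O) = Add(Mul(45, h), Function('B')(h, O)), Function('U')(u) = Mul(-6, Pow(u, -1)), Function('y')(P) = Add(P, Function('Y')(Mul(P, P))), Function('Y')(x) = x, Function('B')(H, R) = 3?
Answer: -401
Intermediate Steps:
Function('y')(P) = Add(P, Pow(P, 2)) (Function('y')(P) = Add(P, Mul(P, P)) = Add(P, Pow(P, 2)))
Function('l')(h, O) = Add(3, Mul(45, h)) (Function('l')(h, O) = Add(Mul(45, h), 3) = Add(3, Mul(45, h)))
Add(-128, Mul(-1, Function('l')(Function('y')(2), Function('U')(-3)))) = Add(-128, Mul(-1, Add(3, Mul(45, Mul(2, Add(1, 2)))))) = Add(-128, Mul(-1, Add(3, Mul(45, Mul(2, 3))))) = Add(-128, Mul(-1, Add(3, Mul(45, 6)))) = Add(-128, Mul(-1, Add(3, 270))) = Add(-128, Mul(-1, 273)) = Add(-128, -273) = -401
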